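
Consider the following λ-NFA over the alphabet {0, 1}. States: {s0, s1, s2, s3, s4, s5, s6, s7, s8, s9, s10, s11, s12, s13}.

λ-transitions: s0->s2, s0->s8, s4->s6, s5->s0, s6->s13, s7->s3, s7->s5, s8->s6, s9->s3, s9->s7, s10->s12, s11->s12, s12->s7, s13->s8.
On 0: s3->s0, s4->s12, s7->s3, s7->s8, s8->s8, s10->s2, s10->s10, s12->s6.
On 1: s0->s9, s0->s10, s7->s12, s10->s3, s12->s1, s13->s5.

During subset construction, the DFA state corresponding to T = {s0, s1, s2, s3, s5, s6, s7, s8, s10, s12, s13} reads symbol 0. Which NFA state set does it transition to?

s3 on 0 → {s0}.
s7 on 0 → {s3, s8}.
s8 on 0 → {s8}.
s10 on 0 → {s2, s10}.
s12 on 0 → {s6}.
No 0-transition from s0, s1, s2, s5, s6, s13.
Union after reading 0: {s0, s2, s3, s6, s8, s10}.
Now take the λ-closure:
From s6 via λ: add s13.
From s10 via λ: add s12.
From s12 via λ: add s7.
From s7 via λ: add s5.
No new states can be added; the closed set is {s0, s2, s3, s5, s6, s7, s8, s10, s12, s13}.

{s0, s2, s3, s5, s6, s7, s8, s10, s12, s13}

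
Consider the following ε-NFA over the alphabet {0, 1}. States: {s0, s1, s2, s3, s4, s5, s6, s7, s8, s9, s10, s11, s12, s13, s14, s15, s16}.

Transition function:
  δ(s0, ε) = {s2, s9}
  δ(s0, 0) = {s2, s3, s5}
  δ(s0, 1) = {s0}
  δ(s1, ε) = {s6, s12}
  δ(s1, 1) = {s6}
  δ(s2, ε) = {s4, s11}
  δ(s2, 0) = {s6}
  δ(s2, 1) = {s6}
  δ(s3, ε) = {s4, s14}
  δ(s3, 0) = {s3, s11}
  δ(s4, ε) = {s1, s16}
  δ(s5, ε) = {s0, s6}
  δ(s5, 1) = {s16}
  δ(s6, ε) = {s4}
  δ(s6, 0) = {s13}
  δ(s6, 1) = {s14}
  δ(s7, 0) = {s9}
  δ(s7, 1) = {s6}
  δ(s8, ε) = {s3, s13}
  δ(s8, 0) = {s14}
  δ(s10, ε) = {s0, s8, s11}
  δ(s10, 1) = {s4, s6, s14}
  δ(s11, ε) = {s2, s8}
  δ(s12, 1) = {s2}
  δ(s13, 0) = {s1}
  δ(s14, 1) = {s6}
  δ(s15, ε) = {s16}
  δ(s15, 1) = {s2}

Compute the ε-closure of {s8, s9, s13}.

{s1, s3, s4, s6, s8, s9, s12, s13, s14, s16}

Start with {s8, s9, s13}.
From s8 via ε: add s3.
From s3 via ε: add s4, s14.
From s4 via ε: add s1, s16.
From s1 via ε: add s6, s12.
No new states can be added; the closed set is {s1, s3, s4, s6, s8, s9, s12, s13, s14, s16}.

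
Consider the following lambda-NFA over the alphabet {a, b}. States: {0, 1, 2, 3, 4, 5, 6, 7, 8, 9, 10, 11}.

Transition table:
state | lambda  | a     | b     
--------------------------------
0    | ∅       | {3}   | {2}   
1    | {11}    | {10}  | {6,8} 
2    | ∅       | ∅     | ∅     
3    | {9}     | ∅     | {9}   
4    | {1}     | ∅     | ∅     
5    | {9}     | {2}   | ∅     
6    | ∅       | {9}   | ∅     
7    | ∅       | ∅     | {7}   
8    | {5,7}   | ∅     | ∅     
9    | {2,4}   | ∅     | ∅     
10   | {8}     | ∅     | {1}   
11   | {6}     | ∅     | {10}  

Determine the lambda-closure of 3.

{1, 2, 3, 4, 6, 9, 11}

Start with {3}.
From 3 via lambda: add 9.
From 9 via lambda: add 2, 4.
From 4 via lambda: add 1.
From 1 via lambda: add 11.
From 11 via lambda: add 6.
No new states can be added; the closed set is {1, 2, 3, 4, 6, 9, 11}.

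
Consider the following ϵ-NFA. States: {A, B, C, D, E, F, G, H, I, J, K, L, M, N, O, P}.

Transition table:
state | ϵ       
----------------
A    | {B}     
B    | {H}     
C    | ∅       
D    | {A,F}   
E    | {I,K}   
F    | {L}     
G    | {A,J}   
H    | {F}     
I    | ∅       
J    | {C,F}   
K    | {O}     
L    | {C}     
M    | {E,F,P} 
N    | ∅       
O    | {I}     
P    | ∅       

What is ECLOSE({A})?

{A, B, C, F, H, L}

Start with {A}.
From A via ϵ: add B.
From B via ϵ: add H.
From H via ϵ: add F.
From F via ϵ: add L.
From L via ϵ: add C.
No new states can be added; the closed set is {A, B, C, F, H, L}.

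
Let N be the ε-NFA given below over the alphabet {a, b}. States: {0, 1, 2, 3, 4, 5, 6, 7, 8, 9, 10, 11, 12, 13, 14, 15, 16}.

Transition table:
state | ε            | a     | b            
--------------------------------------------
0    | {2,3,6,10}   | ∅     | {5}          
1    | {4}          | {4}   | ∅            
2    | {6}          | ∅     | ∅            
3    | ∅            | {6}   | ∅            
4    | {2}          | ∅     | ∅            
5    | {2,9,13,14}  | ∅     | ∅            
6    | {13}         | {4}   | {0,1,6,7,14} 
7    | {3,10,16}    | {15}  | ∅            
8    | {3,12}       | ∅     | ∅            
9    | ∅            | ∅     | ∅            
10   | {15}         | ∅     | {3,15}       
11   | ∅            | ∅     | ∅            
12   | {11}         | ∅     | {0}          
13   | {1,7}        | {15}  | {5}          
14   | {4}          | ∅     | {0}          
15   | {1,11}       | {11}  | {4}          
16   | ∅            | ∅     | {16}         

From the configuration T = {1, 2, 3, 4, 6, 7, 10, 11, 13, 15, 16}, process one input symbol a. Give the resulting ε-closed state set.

1 on a → {4}.
3 on a → {6}.
6 on a → {4}.
7 on a → {15}.
13 on a → {15}.
15 on a → {11}.
No a-transition from 2, 4, 10, 11, 16.
Union after reading a: {4, 6, 11, 15}.
Now take the ε-closure:
From 4 via ε: add 2.
From 6 via ε: add 13.
From 15 via ε: add 1.
From 13 via ε: add 7.
From 7 via ε: add 3, 10, 16.
No new states can be added; the closed set is {1, 2, 3, 4, 6, 7, 10, 11, 13, 15, 16}.

{1, 2, 3, 4, 6, 7, 10, 11, 13, 15, 16}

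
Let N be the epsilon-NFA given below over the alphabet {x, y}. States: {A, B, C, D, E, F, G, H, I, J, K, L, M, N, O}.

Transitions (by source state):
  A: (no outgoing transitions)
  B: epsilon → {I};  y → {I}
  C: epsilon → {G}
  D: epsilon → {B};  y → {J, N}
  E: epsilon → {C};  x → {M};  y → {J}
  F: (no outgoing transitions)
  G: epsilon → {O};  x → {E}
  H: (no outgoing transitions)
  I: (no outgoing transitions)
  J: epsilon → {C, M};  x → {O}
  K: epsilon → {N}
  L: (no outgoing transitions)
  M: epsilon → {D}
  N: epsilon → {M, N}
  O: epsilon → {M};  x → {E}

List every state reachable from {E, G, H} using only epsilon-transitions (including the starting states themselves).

Start with {E, G, H}.
From E via epsilon: add C.
From G via epsilon: add O.
From O via epsilon: add M.
From M via epsilon: add D.
From D via epsilon: add B.
From B via epsilon: add I.
No new states can be added; the closed set is {B, C, D, E, G, H, I, M, O}.

{B, C, D, E, G, H, I, M, O}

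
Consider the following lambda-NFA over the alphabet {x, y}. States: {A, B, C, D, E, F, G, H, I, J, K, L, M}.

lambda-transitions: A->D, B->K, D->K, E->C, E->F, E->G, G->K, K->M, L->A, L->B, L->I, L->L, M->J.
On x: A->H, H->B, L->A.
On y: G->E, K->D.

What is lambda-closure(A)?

{A, D, J, K, M}

Start with {A}.
From A via lambda: add D.
From D via lambda: add K.
From K via lambda: add M.
From M via lambda: add J.
No new states can be added; the closed set is {A, D, J, K, M}.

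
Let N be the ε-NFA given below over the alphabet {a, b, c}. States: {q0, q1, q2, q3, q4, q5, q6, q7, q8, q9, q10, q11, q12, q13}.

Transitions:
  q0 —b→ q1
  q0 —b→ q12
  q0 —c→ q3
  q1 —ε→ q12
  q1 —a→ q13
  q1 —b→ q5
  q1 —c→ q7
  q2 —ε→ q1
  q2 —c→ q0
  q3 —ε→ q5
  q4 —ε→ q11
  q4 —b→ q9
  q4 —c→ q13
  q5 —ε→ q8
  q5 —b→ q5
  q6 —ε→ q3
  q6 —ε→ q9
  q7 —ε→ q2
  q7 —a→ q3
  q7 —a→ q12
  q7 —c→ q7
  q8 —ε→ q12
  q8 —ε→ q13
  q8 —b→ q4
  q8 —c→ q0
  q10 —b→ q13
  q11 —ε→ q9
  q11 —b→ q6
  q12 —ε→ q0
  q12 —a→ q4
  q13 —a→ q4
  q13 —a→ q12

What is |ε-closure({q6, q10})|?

9

Start with {q6, q10}.
From q6 via ε: add q3, q9.
From q3 via ε: add q5.
From q5 via ε: add q8.
From q8 via ε: add q12, q13.
From q12 via ε: add q0.
ε-closure = {q0, q3, q5, q6, q8, q9, q10, q12, q13}, which has 9 states.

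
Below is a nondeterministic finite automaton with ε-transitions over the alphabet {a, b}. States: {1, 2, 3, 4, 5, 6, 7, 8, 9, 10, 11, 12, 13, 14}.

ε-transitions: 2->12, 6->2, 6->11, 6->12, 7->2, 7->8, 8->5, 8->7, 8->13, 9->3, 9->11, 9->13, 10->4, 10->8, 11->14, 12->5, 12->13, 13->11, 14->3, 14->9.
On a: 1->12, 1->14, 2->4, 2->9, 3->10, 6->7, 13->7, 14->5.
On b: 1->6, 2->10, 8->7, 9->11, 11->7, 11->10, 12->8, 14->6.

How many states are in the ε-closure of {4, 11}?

6

Start with {4, 11}.
From 11 via ε: add 14.
From 14 via ε: add 3, 9.
From 9 via ε: add 13.
ε-closure = {3, 4, 9, 11, 13, 14}, which has 6 states.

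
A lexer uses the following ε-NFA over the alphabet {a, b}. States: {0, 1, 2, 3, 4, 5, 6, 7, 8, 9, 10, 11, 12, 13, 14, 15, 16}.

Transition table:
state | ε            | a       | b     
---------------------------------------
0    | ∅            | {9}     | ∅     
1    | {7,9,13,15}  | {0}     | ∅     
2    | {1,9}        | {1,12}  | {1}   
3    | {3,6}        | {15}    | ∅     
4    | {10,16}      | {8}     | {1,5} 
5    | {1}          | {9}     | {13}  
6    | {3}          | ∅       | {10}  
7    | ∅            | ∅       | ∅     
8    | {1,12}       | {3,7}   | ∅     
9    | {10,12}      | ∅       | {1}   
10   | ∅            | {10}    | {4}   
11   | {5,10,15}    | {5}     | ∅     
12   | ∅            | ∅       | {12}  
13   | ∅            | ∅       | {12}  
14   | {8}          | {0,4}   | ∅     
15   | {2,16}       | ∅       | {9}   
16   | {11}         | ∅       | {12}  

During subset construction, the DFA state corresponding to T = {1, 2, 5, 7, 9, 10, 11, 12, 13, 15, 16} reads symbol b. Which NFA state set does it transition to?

2 on b → {1}.
5 on b → {13}.
9 on b → {1}.
10 on b → {4}.
12 on b → {12}.
13 on b → {12}.
15 on b → {9}.
16 on b → {12}.
No b-transition from 1, 7, 11.
Union after reading b: {1, 4, 9, 12, 13}.
Now take the ε-closure:
From 1 via ε: add 7, 15.
From 4 via ε: add 10, 16.
From 15 via ε: add 2.
From 16 via ε: add 11.
From 11 via ε: add 5.
No new states can be added; the closed set is {1, 2, 4, 5, 7, 9, 10, 11, 12, 13, 15, 16}.

{1, 2, 4, 5, 7, 9, 10, 11, 12, 13, 15, 16}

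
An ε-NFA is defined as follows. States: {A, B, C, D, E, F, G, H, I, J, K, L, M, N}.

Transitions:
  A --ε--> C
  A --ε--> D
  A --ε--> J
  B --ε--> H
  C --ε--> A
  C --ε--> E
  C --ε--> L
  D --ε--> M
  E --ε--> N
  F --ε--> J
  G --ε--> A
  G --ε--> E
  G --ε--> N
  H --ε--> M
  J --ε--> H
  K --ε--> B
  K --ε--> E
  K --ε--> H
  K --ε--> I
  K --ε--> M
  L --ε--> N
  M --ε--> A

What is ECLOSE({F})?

{A, C, D, E, F, H, J, L, M, N}

Start with {F}.
From F via ε: add J.
From J via ε: add H.
From H via ε: add M.
From M via ε: add A.
From A via ε: add C, D.
From C via ε: add E, L.
From E via ε: add N.
No new states can be added; the closed set is {A, C, D, E, F, H, J, L, M, N}.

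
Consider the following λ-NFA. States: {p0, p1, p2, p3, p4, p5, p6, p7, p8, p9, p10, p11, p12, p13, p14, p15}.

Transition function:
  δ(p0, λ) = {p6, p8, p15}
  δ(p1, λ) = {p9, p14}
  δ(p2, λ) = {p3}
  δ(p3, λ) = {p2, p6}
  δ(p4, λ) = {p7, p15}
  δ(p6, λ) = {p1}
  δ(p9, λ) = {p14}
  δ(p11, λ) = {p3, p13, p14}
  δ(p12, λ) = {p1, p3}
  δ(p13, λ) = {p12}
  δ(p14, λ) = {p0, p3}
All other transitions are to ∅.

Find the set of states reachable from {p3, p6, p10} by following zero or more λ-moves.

{p0, p1, p2, p3, p6, p8, p9, p10, p14, p15}

Start with {p3, p6, p10}.
From p3 via λ: add p2.
From p6 via λ: add p1.
From p1 via λ: add p9, p14.
From p14 via λ: add p0.
From p0 via λ: add p8, p15.
No new states can be added; the closed set is {p0, p1, p2, p3, p6, p8, p9, p10, p14, p15}.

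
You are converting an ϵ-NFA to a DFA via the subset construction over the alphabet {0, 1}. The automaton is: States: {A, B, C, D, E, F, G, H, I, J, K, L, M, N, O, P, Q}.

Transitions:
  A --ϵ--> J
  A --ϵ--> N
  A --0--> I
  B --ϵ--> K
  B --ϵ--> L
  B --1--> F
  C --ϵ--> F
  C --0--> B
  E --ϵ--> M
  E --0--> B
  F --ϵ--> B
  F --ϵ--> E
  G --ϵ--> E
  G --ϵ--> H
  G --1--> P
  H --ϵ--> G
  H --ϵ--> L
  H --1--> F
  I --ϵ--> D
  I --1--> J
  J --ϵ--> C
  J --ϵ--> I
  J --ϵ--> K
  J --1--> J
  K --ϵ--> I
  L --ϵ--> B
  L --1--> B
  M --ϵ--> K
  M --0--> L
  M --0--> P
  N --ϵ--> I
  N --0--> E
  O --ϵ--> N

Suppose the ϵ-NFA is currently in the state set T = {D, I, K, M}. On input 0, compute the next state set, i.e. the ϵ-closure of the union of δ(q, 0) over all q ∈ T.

M on 0 → {L, P}.
No 0-transition from D, I, K.
Union after reading 0: {L, P}.
Now take the ϵ-closure:
From L via ϵ: add B.
From B via ϵ: add K.
From K via ϵ: add I.
From I via ϵ: add D.
No new states can be added; the closed set is {B, D, I, K, L, P}.

{B, D, I, K, L, P}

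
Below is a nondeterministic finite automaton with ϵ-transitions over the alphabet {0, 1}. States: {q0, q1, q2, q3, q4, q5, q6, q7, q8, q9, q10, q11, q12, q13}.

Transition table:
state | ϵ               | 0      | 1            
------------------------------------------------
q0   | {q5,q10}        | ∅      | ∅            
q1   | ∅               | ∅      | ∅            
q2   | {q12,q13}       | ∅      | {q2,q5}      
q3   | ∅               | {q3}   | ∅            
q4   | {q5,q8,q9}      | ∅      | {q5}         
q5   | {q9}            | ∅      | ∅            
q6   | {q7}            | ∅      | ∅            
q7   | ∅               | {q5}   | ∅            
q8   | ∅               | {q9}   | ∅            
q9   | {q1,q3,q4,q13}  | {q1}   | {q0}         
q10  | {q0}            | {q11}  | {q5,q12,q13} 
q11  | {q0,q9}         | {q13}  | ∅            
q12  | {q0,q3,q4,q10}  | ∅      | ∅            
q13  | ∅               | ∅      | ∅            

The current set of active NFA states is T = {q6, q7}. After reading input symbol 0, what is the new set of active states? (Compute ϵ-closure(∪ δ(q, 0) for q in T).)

{q1, q3, q4, q5, q8, q9, q13}

q7 on 0 → {q5}.
No 0-transition from q6.
Union after reading 0: {q5}.
Now take the ϵ-closure:
From q5 via ϵ: add q9.
From q9 via ϵ: add q1, q3, q4, q13.
From q4 via ϵ: add q8.
No new states can be added; the closed set is {q1, q3, q4, q5, q8, q9, q13}.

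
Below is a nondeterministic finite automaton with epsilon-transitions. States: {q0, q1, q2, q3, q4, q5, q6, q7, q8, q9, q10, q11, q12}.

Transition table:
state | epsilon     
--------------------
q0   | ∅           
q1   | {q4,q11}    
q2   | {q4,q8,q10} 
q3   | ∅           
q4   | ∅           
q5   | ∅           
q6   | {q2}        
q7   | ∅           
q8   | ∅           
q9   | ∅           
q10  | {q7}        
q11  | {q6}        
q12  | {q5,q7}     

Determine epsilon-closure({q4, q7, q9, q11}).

Start with {q4, q7, q9, q11}.
From q11 via epsilon: add q6.
From q6 via epsilon: add q2.
From q2 via epsilon: add q8, q10.
No new states can be added; the closed set is {q2, q4, q6, q7, q8, q9, q10, q11}.

{q2, q4, q6, q7, q8, q9, q10, q11}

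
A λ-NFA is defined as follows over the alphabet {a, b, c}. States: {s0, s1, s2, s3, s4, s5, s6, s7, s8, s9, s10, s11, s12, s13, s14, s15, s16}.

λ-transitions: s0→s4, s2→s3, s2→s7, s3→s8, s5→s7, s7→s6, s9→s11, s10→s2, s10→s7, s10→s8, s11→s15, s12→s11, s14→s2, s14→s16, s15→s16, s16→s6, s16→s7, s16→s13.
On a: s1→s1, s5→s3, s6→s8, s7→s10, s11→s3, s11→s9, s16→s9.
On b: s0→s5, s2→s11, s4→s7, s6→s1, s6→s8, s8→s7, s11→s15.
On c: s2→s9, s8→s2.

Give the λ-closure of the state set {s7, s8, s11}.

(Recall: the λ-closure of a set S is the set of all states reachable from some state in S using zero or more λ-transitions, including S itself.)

{s6, s7, s8, s11, s13, s15, s16}

Start with {s7, s8, s11}.
From s7 via λ: add s6.
From s11 via λ: add s15.
From s15 via λ: add s16.
From s16 via λ: add s13.
No new states can be added; the closed set is {s6, s7, s8, s11, s13, s15, s16}.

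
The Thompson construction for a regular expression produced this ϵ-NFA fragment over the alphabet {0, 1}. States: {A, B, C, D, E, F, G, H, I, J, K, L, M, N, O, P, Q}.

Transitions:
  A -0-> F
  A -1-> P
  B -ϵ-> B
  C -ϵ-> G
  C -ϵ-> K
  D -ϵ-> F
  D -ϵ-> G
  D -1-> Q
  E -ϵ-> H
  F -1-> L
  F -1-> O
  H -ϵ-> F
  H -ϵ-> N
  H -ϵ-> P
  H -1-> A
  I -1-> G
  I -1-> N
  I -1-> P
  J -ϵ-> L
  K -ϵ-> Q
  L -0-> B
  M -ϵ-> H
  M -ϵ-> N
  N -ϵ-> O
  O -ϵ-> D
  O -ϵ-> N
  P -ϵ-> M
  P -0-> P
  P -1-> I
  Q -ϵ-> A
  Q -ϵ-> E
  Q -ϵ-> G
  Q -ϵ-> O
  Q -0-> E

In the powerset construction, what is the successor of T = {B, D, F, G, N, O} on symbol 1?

D on 1 → {Q}.
F on 1 → {L, O}.
No 1-transition from B, G, N, O.
Union after reading 1: {L, O, Q}.
Now take the ϵ-closure:
From O via ϵ: add D, N.
From Q via ϵ: add A, E, G.
From D via ϵ: add F.
From E via ϵ: add H.
From H via ϵ: add P.
From P via ϵ: add M.
No new states can be added; the closed set is {A, D, E, F, G, H, L, M, N, O, P, Q}.

{A, D, E, F, G, H, L, M, N, O, P, Q}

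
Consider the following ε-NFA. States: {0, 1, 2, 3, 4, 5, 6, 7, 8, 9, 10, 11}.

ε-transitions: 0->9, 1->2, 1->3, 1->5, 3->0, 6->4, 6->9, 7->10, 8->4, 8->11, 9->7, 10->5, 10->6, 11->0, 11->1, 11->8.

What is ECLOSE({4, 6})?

Start with {4, 6}.
From 6 via ε: add 9.
From 9 via ε: add 7.
From 7 via ε: add 10.
From 10 via ε: add 5.
No new states can be added; the closed set is {4, 5, 6, 7, 9, 10}.

{4, 5, 6, 7, 9, 10}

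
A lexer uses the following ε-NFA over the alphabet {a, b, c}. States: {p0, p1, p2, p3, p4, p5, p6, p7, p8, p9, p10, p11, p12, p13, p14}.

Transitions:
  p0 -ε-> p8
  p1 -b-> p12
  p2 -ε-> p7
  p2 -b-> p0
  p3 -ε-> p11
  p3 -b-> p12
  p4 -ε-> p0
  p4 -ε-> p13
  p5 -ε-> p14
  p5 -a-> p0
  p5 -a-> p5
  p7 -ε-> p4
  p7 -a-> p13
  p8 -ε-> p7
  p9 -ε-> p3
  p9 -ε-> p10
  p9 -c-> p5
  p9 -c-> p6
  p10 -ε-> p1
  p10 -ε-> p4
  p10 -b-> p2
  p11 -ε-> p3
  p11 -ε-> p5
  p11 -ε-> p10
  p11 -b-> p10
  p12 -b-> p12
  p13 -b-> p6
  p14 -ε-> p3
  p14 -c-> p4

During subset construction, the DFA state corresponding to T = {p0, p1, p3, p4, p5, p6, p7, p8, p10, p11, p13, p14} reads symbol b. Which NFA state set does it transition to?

p1 on b → {p12}.
p3 on b → {p12}.
p10 on b → {p2}.
p11 on b → {p10}.
p13 on b → {p6}.
No b-transition from p0, p4, p5, p6, p7, p8, p14.
Union after reading b: {p2, p6, p10, p12}.
Now take the ε-closure:
From p2 via ε: add p7.
From p10 via ε: add p1, p4.
From p4 via ε: add p0, p13.
From p0 via ε: add p8.
No new states can be added; the closed set is {p0, p1, p2, p4, p6, p7, p8, p10, p12, p13}.

{p0, p1, p2, p4, p6, p7, p8, p10, p12, p13}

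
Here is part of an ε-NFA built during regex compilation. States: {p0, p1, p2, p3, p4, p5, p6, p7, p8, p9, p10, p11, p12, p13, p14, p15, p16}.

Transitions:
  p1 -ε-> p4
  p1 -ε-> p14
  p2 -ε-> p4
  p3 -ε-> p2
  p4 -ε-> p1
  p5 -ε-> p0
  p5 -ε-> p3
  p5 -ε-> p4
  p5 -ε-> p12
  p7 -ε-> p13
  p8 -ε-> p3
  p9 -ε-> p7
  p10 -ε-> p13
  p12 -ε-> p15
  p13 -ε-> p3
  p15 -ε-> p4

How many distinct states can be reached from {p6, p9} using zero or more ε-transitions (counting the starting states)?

Start with {p6, p9}.
From p9 via ε: add p7.
From p7 via ε: add p13.
From p13 via ε: add p3.
From p3 via ε: add p2.
From p2 via ε: add p4.
From p4 via ε: add p1.
From p1 via ε: add p14.
ε-closure = {p1, p2, p3, p4, p6, p7, p9, p13, p14}, which has 9 states.

9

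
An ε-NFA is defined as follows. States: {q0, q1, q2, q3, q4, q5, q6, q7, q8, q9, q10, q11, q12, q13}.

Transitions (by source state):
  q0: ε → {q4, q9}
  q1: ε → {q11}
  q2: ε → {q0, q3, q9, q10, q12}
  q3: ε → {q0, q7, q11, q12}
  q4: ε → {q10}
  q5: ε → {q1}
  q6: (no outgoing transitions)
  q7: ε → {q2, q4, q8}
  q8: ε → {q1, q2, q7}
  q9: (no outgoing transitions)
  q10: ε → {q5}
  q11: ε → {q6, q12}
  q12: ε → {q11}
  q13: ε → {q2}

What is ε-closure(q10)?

{q1, q5, q6, q10, q11, q12}

Start with {q10}.
From q10 via ε: add q5.
From q5 via ε: add q1.
From q1 via ε: add q11.
From q11 via ε: add q6, q12.
No new states can be added; the closed set is {q1, q5, q6, q10, q11, q12}.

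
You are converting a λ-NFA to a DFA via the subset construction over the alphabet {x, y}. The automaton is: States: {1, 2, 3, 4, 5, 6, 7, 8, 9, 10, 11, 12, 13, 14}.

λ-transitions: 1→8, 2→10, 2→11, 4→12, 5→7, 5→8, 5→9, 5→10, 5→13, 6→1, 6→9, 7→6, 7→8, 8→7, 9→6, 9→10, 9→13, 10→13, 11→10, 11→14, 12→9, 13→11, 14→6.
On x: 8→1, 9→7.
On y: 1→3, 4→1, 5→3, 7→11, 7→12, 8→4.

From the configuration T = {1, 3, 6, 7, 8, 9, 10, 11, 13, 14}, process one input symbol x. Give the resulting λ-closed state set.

8 on x → {1}.
9 on x → {7}.
No x-transition from 1, 3, 6, 7, 10, 11, 13, 14.
Union after reading x: {1, 7}.
Now take the λ-closure:
From 1 via λ: add 8.
From 7 via λ: add 6.
From 6 via λ: add 9.
From 9 via λ: add 10, 13.
From 13 via λ: add 11.
From 11 via λ: add 14.
No new states can be added; the closed set is {1, 6, 7, 8, 9, 10, 11, 13, 14}.

{1, 6, 7, 8, 9, 10, 11, 13, 14}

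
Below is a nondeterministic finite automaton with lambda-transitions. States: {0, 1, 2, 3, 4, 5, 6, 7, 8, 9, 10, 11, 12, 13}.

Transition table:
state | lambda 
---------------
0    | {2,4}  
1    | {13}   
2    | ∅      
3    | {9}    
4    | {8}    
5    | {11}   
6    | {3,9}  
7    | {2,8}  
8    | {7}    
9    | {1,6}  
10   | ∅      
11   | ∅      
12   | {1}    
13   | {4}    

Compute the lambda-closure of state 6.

{1, 2, 3, 4, 6, 7, 8, 9, 13}

Start with {6}.
From 6 via lambda: add 3, 9.
From 9 via lambda: add 1.
From 1 via lambda: add 13.
From 13 via lambda: add 4.
From 4 via lambda: add 8.
From 8 via lambda: add 7.
From 7 via lambda: add 2.
No new states can be added; the closed set is {1, 2, 3, 4, 6, 7, 8, 9, 13}.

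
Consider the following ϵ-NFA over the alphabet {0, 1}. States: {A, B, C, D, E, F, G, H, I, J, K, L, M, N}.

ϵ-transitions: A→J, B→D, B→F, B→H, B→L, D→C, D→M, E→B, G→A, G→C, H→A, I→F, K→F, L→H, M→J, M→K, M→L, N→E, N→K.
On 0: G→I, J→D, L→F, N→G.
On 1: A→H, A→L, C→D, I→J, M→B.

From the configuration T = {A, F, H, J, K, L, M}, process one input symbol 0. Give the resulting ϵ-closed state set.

{A, C, D, F, H, J, K, L, M}

J on 0 → {D}.
L on 0 → {F}.
No 0-transition from A, F, H, K, M.
Union after reading 0: {D, F}.
Now take the ϵ-closure:
From D via ϵ: add C, M.
From M via ϵ: add J, K, L.
From L via ϵ: add H.
From H via ϵ: add A.
No new states can be added; the closed set is {A, C, D, F, H, J, K, L, M}.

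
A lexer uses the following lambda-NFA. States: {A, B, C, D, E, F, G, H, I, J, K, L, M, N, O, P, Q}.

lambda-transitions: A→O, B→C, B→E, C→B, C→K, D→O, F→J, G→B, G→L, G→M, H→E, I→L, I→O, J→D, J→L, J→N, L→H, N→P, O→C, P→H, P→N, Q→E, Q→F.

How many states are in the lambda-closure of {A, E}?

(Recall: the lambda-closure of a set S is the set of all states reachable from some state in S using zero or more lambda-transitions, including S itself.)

Start with {A, E}.
From A via lambda: add O.
From O via lambda: add C.
From C via lambda: add B, K.
lambda-closure = {A, B, C, E, K, O}, which has 6 states.

6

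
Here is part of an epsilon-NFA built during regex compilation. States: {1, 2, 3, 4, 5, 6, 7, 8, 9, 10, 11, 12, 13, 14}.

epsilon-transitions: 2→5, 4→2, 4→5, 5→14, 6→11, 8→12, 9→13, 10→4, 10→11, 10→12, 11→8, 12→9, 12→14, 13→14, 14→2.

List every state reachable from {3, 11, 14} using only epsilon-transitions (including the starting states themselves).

Start with {3, 11, 14}.
From 11 via epsilon: add 8.
From 14 via epsilon: add 2.
From 2 via epsilon: add 5.
From 8 via epsilon: add 12.
From 12 via epsilon: add 9.
From 9 via epsilon: add 13.
No new states can be added; the closed set is {2, 3, 5, 8, 9, 11, 12, 13, 14}.

{2, 3, 5, 8, 9, 11, 12, 13, 14}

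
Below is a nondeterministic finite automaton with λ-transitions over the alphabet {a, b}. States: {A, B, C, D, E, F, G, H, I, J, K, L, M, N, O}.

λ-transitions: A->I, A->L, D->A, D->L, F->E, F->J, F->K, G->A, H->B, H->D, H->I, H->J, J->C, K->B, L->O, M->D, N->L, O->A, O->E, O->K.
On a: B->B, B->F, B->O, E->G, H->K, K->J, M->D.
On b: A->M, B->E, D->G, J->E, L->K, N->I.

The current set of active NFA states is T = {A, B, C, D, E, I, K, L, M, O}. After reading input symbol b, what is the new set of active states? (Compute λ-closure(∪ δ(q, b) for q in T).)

A on b → {M}.
B on b → {E}.
D on b → {G}.
L on b → {K}.
No b-transition from C, E, I, K, M, O.
Union after reading b: {E, G, K, M}.
Now take the λ-closure:
From G via λ: add A.
From K via λ: add B.
From M via λ: add D.
From A via λ: add I, L.
From L via λ: add O.
No new states can be added; the closed set is {A, B, D, E, G, I, K, L, M, O}.

{A, B, D, E, G, I, K, L, M, O}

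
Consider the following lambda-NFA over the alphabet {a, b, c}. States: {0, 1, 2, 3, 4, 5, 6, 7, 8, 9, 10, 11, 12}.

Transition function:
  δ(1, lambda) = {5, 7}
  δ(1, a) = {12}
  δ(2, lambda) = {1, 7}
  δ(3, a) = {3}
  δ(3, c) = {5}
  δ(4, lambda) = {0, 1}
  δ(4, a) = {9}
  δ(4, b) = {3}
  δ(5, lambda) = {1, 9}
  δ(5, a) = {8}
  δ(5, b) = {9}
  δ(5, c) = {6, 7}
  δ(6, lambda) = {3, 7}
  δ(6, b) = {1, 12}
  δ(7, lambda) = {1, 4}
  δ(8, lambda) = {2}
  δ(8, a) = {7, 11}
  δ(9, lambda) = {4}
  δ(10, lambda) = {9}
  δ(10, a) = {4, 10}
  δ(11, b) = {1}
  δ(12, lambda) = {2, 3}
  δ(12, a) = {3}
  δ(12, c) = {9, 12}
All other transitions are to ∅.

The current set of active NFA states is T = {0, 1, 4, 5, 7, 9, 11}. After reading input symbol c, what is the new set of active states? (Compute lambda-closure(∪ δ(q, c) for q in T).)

{0, 1, 3, 4, 5, 6, 7, 9}

5 on c → {6, 7}.
No c-transition from 0, 1, 4, 7, 9, 11.
Union after reading c: {6, 7}.
Now take the lambda-closure:
From 6 via lambda: add 3.
From 7 via lambda: add 1, 4.
From 1 via lambda: add 5.
From 4 via lambda: add 0.
From 5 via lambda: add 9.
No new states can be added; the closed set is {0, 1, 3, 4, 5, 6, 7, 9}.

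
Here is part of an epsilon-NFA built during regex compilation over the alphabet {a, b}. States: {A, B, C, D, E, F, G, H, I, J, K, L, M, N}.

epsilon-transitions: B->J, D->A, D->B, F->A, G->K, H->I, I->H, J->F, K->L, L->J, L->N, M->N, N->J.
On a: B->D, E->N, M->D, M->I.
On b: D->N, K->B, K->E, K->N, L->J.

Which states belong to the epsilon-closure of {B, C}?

Start with {B, C}.
From B via epsilon: add J.
From J via epsilon: add F.
From F via epsilon: add A.
No new states can be added; the closed set is {A, B, C, F, J}.

{A, B, C, F, J}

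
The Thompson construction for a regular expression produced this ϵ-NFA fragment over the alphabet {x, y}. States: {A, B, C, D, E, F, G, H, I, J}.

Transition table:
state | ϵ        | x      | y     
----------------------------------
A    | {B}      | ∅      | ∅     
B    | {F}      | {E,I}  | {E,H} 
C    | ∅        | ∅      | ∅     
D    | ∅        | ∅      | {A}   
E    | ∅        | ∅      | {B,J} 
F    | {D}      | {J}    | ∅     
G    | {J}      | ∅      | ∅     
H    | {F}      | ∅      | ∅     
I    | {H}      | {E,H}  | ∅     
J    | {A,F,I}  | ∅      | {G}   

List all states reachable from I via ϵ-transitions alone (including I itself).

{D, F, H, I}

Start with {I}.
From I via ϵ: add H.
From H via ϵ: add F.
From F via ϵ: add D.
No new states can be added; the closed set is {D, F, H, I}.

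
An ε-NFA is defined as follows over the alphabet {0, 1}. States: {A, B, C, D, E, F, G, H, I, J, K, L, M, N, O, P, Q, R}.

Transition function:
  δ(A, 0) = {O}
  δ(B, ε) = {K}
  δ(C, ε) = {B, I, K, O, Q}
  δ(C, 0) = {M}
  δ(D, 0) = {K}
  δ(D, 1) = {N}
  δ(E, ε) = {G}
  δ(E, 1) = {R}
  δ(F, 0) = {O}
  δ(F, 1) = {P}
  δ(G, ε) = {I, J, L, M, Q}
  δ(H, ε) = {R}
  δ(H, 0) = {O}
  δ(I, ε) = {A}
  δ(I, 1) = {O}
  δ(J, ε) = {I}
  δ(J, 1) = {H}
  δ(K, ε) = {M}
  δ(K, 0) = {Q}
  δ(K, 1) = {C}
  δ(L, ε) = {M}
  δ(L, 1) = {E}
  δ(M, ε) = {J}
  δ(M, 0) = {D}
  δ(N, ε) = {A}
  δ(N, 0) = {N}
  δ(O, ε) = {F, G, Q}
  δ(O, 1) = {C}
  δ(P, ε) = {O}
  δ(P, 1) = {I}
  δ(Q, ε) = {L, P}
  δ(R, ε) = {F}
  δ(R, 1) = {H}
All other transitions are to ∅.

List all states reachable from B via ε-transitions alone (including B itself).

Start with {B}.
From B via ε: add K.
From K via ε: add M.
From M via ε: add J.
From J via ε: add I.
From I via ε: add A.
No new states can be added; the closed set is {A, B, I, J, K, M}.

{A, B, I, J, K, M}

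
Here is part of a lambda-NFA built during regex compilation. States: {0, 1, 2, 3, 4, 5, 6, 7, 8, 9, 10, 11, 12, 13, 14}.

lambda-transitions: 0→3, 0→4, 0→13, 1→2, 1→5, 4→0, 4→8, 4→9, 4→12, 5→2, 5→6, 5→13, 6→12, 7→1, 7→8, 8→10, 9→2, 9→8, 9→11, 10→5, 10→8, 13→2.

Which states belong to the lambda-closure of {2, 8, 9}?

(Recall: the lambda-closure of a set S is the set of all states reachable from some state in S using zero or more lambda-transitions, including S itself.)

Start with {2, 8, 9}.
From 8 via lambda: add 10.
From 9 via lambda: add 11.
From 10 via lambda: add 5.
From 5 via lambda: add 6, 13.
From 6 via lambda: add 12.
No new states can be added; the closed set is {2, 5, 6, 8, 9, 10, 11, 12, 13}.

{2, 5, 6, 8, 9, 10, 11, 12, 13}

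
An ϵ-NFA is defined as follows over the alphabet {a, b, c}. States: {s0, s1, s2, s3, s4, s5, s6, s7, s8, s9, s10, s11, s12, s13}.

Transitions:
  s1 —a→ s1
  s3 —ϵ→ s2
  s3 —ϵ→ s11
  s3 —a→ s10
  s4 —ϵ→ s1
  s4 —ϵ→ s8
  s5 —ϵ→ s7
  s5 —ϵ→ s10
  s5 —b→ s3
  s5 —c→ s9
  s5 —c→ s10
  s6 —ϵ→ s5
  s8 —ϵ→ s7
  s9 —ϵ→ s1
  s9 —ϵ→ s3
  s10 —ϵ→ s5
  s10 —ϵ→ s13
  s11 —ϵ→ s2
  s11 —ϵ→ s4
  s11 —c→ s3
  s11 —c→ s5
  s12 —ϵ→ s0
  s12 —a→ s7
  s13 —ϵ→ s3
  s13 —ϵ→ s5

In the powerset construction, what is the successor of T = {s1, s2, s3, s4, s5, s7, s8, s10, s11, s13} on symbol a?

{s1, s2, s3, s4, s5, s7, s8, s10, s11, s13}

s1 on a → {s1}.
s3 on a → {s10}.
No a-transition from s2, s4, s5, s7, s8, s10, s11, s13.
Union after reading a: {s1, s10}.
Now take the ϵ-closure:
From s10 via ϵ: add s5, s13.
From s5 via ϵ: add s7.
From s13 via ϵ: add s3.
From s3 via ϵ: add s2, s11.
From s11 via ϵ: add s4.
From s4 via ϵ: add s8.
No new states can be added; the closed set is {s1, s2, s3, s4, s5, s7, s8, s10, s11, s13}.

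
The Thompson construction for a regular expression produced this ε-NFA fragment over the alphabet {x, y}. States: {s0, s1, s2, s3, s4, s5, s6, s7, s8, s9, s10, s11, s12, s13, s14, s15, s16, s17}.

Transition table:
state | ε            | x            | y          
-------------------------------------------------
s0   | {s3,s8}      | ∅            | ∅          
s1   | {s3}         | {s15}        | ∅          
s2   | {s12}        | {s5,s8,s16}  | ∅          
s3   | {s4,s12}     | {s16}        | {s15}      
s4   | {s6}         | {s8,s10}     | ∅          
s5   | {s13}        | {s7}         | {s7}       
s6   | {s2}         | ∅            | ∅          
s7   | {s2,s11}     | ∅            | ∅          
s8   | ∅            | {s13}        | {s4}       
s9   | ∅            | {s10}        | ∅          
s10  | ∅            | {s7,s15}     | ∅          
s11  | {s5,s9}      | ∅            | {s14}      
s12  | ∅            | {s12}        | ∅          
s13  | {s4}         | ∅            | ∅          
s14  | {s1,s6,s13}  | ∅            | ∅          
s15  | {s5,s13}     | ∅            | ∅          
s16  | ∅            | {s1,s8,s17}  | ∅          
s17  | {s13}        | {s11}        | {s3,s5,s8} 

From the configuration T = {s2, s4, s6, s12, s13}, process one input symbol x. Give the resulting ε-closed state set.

{s2, s4, s5, s6, s8, s10, s12, s13, s16}

s2 on x → {s5, s8, s16}.
s4 on x → {s8, s10}.
s12 on x → {s12}.
No x-transition from s6, s13.
Union after reading x: {s5, s8, s10, s12, s16}.
Now take the ε-closure:
From s5 via ε: add s13.
From s13 via ε: add s4.
From s4 via ε: add s6.
From s6 via ε: add s2.
No new states can be added; the closed set is {s2, s4, s5, s6, s8, s10, s12, s13, s16}.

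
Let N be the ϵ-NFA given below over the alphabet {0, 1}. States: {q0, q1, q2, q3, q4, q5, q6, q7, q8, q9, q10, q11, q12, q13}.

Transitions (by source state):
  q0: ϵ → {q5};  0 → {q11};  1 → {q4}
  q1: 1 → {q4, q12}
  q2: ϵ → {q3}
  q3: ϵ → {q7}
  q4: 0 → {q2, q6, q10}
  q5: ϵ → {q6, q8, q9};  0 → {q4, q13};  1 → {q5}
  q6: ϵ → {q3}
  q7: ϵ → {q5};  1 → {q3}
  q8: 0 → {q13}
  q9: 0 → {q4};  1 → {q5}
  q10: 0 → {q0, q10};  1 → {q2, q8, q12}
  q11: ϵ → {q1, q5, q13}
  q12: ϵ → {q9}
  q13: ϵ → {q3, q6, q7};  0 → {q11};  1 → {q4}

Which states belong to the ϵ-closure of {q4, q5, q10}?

{q3, q4, q5, q6, q7, q8, q9, q10}

Start with {q4, q5, q10}.
From q5 via ϵ: add q6, q8, q9.
From q6 via ϵ: add q3.
From q3 via ϵ: add q7.
No new states can be added; the closed set is {q3, q4, q5, q6, q7, q8, q9, q10}.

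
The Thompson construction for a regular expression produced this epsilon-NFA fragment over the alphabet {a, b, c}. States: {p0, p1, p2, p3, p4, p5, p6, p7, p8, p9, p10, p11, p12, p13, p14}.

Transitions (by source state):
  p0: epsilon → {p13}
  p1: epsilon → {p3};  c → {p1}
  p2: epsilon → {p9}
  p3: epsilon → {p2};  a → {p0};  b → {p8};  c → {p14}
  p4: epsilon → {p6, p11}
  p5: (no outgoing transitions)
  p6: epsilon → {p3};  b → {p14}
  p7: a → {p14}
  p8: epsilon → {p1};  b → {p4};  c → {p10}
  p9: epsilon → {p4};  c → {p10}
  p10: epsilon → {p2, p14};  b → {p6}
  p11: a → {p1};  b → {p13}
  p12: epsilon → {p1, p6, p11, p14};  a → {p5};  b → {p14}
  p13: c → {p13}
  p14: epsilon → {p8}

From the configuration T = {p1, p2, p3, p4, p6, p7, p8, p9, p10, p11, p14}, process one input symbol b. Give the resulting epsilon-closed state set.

{p1, p2, p3, p4, p6, p8, p9, p11, p13, p14}

p3 on b → {p8}.
p6 on b → {p14}.
p8 on b → {p4}.
p10 on b → {p6}.
p11 on b → {p13}.
No b-transition from p1, p2, p4, p7, p9, p14.
Union after reading b: {p4, p6, p8, p13, p14}.
Now take the epsilon-closure:
From p4 via epsilon: add p11.
From p6 via epsilon: add p3.
From p8 via epsilon: add p1.
From p3 via epsilon: add p2.
From p2 via epsilon: add p9.
No new states can be added; the closed set is {p1, p2, p3, p4, p6, p8, p9, p11, p13, p14}.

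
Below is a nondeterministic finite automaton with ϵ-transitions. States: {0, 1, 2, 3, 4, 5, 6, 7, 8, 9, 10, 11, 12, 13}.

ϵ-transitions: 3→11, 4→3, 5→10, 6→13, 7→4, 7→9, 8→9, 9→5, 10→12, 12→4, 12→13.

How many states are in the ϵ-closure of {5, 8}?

Start with {5, 8}.
From 5 via ϵ: add 10.
From 8 via ϵ: add 9.
From 10 via ϵ: add 12.
From 12 via ϵ: add 4, 13.
From 4 via ϵ: add 3.
From 3 via ϵ: add 11.
ϵ-closure = {3, 4, 5, 8, 9, 10, 11, 12, 13}, which has 9 states.

9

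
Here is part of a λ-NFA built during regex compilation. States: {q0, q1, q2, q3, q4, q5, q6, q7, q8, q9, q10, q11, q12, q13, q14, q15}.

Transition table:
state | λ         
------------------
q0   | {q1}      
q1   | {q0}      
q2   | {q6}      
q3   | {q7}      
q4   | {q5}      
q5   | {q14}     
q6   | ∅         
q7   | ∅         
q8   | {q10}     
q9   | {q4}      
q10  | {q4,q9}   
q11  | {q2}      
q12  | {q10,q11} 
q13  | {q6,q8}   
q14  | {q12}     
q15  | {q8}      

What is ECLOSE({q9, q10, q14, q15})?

Start with {q9, q10, q14, q15}.
From q9 via λ: add q4.
From q14 via λ: add q12.
From q15 via λ: add q8.
From q4 via λ: add q5.
From q12 via λ: add q11.
From q11 via λ: add q2.
From q2 via λ: add q6.
No new states can be added; the closed set is {q2, q4, q5, q6, q8, q9, q10, q11, q12, q14, q15}.

{q2, q4, q5, q6, q8, q9, q10, q11, q12, q14, q15}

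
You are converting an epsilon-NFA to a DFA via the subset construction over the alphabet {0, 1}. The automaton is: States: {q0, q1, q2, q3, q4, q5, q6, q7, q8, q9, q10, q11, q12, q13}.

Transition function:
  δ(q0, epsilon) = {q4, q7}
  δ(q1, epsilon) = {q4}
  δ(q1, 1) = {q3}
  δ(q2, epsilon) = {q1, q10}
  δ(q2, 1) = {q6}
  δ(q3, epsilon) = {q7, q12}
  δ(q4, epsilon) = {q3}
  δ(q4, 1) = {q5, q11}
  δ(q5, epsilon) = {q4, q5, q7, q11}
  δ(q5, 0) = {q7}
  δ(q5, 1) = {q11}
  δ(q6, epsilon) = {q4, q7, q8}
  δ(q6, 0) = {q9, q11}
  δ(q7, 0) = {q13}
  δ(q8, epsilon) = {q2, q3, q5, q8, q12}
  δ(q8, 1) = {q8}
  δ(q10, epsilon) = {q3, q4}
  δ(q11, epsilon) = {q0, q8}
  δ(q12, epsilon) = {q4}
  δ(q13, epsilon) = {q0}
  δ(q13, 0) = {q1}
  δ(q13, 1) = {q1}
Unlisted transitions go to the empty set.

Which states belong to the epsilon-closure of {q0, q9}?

Start with {q0, q9}.
From q0 via epsilon: add q4, q7.
From q4 via epsilon: add q3.
From q3 via epsilon: add q12.
No new states can be added; the closed set is {q0, q3, q4, q7, q9, q12}.

{q0, q3, q4, q7, q9, q12}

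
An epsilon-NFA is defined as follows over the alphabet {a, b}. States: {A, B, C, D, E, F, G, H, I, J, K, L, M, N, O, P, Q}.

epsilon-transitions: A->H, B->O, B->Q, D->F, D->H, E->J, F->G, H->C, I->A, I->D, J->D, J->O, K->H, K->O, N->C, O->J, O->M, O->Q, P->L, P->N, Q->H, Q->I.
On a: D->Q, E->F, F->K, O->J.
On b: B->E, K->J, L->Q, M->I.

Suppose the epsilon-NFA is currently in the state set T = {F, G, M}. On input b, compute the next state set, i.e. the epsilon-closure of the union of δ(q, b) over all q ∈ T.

M on b → {I}.
No b-transition from F, G.
Union after reading b: {I}.
Now take the epsilon-closure:
From I via epsilon: add A, D.
From A via epsilon: add H.
From D via epsilon: add F.
From F via epsilon: add G.
From H via epsilon: add C.
No new states can be added; the closed set is {A, C, D, F, G, H, I}.

{A, C, D, F, G, H, I}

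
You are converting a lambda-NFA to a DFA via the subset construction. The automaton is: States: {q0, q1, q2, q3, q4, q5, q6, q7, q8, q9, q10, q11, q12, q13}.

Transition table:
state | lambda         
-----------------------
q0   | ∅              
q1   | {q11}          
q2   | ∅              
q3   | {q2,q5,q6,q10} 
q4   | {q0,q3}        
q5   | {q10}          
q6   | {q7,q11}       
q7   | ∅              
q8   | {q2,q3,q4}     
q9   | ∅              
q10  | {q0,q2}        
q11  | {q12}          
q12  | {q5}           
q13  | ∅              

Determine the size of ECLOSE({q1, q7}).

8

Start with {q1, q7}.
From q1 via lambda: add q11.
From q11 via lambda: add q12.
From q12 via lambda: add q5.
From q5 via lambda: add q10.
From q10 via lambda: add q0, q2.
lambda-closure = {q0, q1, q2, q5, q7, q10, q11, q12}, which has 8 states.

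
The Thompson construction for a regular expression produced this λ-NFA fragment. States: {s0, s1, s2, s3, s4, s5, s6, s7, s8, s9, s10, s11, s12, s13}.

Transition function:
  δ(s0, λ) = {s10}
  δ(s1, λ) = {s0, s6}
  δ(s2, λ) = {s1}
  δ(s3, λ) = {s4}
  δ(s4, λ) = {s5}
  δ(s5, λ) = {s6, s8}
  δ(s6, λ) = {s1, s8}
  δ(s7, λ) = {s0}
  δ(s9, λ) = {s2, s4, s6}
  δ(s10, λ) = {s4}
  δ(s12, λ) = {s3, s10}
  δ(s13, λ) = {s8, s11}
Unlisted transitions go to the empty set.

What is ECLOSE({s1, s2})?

{s0, s1, s2, s4, s5, s6, s8, s10}

Start with {s1, s2}.
From s1 via λ: add s0, s6.
From s0 via λ: add s10.
From s6 via λ: add s8.
From s10 via λ: add s4.
From s4 via λ: add s5.
No new states can be added; the closed set is {s0, s1, s2, s4, s5, s6, s8, s10}.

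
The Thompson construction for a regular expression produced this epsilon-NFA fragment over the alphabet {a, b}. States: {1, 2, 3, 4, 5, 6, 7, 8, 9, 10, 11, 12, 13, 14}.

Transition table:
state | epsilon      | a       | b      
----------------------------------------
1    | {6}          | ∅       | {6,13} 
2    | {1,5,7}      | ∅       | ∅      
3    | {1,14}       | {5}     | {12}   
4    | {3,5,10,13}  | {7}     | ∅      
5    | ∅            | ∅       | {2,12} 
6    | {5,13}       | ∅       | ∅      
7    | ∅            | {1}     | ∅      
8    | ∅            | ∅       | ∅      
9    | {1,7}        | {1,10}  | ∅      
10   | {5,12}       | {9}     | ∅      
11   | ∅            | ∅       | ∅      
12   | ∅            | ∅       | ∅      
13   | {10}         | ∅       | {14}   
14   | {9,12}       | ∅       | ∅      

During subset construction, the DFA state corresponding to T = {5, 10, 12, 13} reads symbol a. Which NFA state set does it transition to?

10 on a → {9}.
No a-transition from 5, 12, 13.
Union after reading a: {9}.
Now take the epsilon-closure:
From 9 via epsilon: add 1, 7.
From 1 via epsilon: add 6.
From 6 via epsilon: add 5, 13.
From 13 via epsilon: add 10.
From 10 via epsilon: add 12.
No new states can be added; the closed set is {1, 5, 6, 7, 9, 10, 12, 13}.

{1, 5, 6, 7, 9, 10, 12, 13}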